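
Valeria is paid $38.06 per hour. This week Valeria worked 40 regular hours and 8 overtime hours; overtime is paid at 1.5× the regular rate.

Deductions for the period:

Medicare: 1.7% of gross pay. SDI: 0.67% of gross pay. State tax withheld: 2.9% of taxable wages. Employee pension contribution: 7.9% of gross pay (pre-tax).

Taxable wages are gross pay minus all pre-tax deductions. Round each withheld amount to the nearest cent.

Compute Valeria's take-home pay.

$1,723.00

Regular pay: 40 × $38.06 = $1,522.40
Overtime pay: 8 × $38.06 × 1.5 = $456.72
Gross pay = $1,522.40 + $456.72 = $1,979.12
Employee pension contribution: $1,979.12 × 0.079 = $156.35
Taxable wages = $1,979.12 − $156.35 = $1,822.77
State tax withheld: $1,822.77 × 0.029 = $52.86
SDI: $1,979.12 × 0.0067 = $13.26
Medicare: $1,979.12 × 0.017 = $33.65
Total deductions = $156.35 + $52.86 + $13.26 + $33.65 = $256.12
Net pay = $1,979.12 − $256.12 = $1,723.00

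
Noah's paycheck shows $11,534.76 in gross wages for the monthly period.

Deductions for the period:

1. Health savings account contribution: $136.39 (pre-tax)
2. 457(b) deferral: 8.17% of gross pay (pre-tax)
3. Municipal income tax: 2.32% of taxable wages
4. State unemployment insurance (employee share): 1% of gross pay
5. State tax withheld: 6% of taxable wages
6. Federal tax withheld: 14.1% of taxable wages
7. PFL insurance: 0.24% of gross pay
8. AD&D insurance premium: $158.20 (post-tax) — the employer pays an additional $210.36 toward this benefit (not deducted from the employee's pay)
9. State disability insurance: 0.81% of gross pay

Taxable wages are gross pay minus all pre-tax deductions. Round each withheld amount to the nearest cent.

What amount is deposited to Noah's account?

$7,717.09

Health savings account contribution: $136.39
457(b) deferral: $11,534.76 × 0.0817 = $942.39
Pre-tax total = $136.39 + $942.39 = $1,078.78
Taxable wages = $11,534.76 − $1,078.78 = $10,455.98
Federal tax withheld: $10,455.98 × 0.141 = $1,474.29
State tax withheld: $10,455.98 × 0.06 = $627.36
Municipal income tax: $10,455.98 × 0.0232 = $242.58
PFL insurance: $11,534.76 × 0.0024 = $27.68
State unemployment insurance (employee share): $11,534.76 × 0.01 = $115.35
State disability insurance: $11,534.76 × 0.0081 = $93.43
AD&D insurance premium: $158.20
(Employer's $210.36 toward AD&D insurance premium is not withheld from the employee.)
Total deductions = $136.39 + $942.39 + $1,474.29 + $627.36 + $242.58 + $27.68 + $115.35 + $93.43 + $158.20 = $3,817.67
Net pay = $11,534.76 − $3,817.67 = $7,717.09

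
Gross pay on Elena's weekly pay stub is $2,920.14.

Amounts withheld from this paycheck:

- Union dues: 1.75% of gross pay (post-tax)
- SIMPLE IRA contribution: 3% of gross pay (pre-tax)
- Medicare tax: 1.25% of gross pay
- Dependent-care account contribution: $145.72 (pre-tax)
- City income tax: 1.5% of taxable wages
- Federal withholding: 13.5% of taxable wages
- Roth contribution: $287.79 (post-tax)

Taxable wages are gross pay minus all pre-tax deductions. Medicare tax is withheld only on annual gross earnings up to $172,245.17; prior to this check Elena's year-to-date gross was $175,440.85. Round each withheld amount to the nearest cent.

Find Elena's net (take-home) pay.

SIMPLE IRA contribution: $2,920.14 × 0.03 = $87.60
Dependent-care account contribution: $145.72
Pre-tax total = $87.60 + $145.72 = $233.32
Taxable wages = $2,920.14 − $233.32 = $2,686.82
Federal withholding: $2,686.82 × 0.135 = $362.72
City income tax: $2,686.82 × 0.015 = $40.30
Medicare tax: annual cap $172,245.17 already reached (YTD $175,440.85), so $0.00
Union dues: $2,920.14 × 0.0175 = $51.10
Roth contribution: $287.79
Total deductions = $87.60 + $145.72 + $362.72 + $40.30 + $0.00 + $51.10 + $287.79 = $975.23
Net pay = $2,920.14 − $975.23 = $1,944.91

$1,944.91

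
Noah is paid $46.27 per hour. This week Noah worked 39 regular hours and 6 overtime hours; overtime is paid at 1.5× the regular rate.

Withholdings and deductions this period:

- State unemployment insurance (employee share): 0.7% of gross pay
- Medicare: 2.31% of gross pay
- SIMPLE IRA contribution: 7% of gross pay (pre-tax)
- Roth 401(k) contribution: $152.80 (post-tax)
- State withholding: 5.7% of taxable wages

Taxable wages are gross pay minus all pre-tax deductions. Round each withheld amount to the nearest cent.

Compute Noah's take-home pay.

Regular pay: 39 × $46.27 = $1,804.53
Overtime pay: 6 × $46.27 × 1.5 = $416.43
Gross pay = $1,804.53 + $416.43 = $2,220.96
SIMPLE IRA contribution: $2,220.96 × 0.07 = $155.47
Taxable wages = $2,220.96 − $155.47 = $2,065.49
State withholding: $2,065.49 × 0.057 = $117.73
State unemployment insurance (employee share): $2,220.96 × 0.007 = $15.55
Medicare: $2,220.96 × 0.0231 = $51.30
Roth 401(k) contribution: $152.80
Total deductions = $155.47 + $117.73 + $15.55 + $51.30 + $152.80 = $492.85
Net pay = $2,220.96 − $492.85 = $1,728.11

$1,728.11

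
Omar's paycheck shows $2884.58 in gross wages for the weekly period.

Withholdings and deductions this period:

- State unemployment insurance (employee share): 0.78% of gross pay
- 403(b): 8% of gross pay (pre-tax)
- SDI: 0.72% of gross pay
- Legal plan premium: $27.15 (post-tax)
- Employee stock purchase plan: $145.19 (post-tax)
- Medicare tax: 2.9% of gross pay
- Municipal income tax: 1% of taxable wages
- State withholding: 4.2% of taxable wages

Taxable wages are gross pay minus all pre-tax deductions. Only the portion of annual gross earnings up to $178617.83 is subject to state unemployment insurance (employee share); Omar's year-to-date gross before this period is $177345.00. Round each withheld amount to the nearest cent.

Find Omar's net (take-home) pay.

403(b): $2884.58 × 0.08 = $230.77
Taxable wages = $2884.58 − $230.77 = $2653.81
State withholding: $2653.81 × 0.042 = $111.46
Municipal income tax: $2653.81 × 0.01 = $26.54
Medicare tax: $2884.58 × 0.029 = $83.65
State unemployment insurance (employee share): only $178617.83 − $177345.00 = $1272.83 of this check is subject → $1272.83 × 0.0078 = $9.93
SDI: $2884.58 × 0.0072 = $20.77
Employee stock purchase plan: $145.19
Legal plan premium: $27.15
Total deductions = $230.77 + $111.46 + $26.54 + $83.65 + $9.93 + $20.77 + $145.19 + $27.15 = $655.46
Net pay = $2884.58 − $655.46 = $2229.12

$2229.12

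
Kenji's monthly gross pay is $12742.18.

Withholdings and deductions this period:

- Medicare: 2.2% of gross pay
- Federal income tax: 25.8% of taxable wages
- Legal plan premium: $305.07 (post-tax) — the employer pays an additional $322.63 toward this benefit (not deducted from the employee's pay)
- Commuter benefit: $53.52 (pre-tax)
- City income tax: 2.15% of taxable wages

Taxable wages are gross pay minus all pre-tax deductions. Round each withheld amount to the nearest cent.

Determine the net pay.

Commuter benefit: $53.52
Taxable wages = $12742.18 − $53.52 = $12688.66
City income tax: $12688.66 × 0.0215 = $272.81
Federal income tax: $12688.66 × 0.258 = $3273.67
Medicare: $12742.18 × 0.022 = $280.33
Legal plan premium: $305.07
(Employer's $322.63 toward legal plan premium is not withheld from the employee.)
Total deductions = $53.52 + $272.81 + $3273.67 + $280.33 + $305.07 = $4185.40
Net pay = $12742.18 − $4185.40 = $8556.78

$8556.78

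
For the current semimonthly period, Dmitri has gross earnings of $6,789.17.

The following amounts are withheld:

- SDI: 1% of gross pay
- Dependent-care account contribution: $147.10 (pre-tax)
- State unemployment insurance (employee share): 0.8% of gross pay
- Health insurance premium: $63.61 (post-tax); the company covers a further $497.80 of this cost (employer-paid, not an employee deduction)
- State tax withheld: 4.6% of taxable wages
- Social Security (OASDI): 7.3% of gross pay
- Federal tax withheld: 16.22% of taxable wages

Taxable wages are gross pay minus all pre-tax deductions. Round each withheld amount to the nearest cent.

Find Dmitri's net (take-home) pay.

Dependent-care account contribution: $147.10
Taxable wages = $6,789.17 − $147.10 = $6,642.07
State tax withheld: $6,642.07 × 0.046 = $305.54
Federal tax withheld: $6,642.07 × 0.1622 = $1,077.34
SDI: $6,789.17 × 0.01 = $67.89
Social Security (OASDI): $6,789.17 × 0.073 = $495.61
State unemployment insurance (employee share): $6,789.17 × 0.008 = $54.31
Health insurance premium: $63.61
(Employer's $497.80 toward health insurance premium is not withheld from the employee.)
Total deductions = $147.10 + $305.54 + $1,077.34 + $67.89 + $495.61 + $54.31 + $63.61 = $2,211.40
Net pay = $6,789.17 − $2,211.40 = $4,577.77

$4,577.77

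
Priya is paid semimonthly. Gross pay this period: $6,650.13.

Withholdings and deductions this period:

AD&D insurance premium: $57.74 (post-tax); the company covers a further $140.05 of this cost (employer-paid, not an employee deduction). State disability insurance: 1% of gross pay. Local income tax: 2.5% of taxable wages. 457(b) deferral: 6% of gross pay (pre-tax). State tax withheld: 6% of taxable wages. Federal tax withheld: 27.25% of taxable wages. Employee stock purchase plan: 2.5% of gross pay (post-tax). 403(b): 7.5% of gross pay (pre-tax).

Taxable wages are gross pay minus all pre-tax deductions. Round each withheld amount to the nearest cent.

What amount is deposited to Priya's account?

$3,405.40

457(b) deferral: $6,650.13 × 0.06 = $399.01
403(b): $6,650.13 × 0.075 = $498.76
Pre-tax total = $399.01 + $498.76 = $897.77
Taxable wages = $6,650.13 − $897.77 = $5,752.36
State tax withheld: $5,752.36 × 0.06 = $345.14
Local income tax: $5,752.36 × 0.025 = $143.81
Federal tax withheld: $5,752.36 × 0.2725 = $1,567.52
State disability insurance: $6,650.13 × 0.01 = $66.50
Employee stock purchase plan: $6,650.13 × 0.025 = $166.25
AD&D insurance premium: $57.74
(Employer's $140.05 toward AD&D insurance premium is not withheld from the employee.)
Total deductions = $399.01 + $498.76 + $345.14 + $143.81 + $1,567.52 + $66.50 + $166.25 + $57.74 = $3,244.73
Net pay = $6,650.13 − $3,244.73 = $3,405.40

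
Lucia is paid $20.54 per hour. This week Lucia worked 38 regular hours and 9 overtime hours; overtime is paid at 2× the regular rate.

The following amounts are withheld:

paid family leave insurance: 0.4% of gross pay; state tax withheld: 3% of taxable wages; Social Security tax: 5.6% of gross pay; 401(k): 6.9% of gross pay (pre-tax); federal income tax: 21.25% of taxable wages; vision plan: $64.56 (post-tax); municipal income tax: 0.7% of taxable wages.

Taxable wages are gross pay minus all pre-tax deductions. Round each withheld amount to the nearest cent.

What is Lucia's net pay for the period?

$670.11

Regular pay: 38 × $20.54 = $780.52
Overtime pay: 9 × $20.54 × 2 = $369.72
Gross pay = $780.52 + $369.72 = $1,150.24
401(k): $1,150.24 × 0.069 = $79.37
Taxable wages = $1,150.24 − $79.37 = $1,070.87
Municipal income tax: $1,070.87 × 0.007 = $7.50
Federal income tax: $1,070.87 × 0.2125 = $227.56
State tax withheld: $1,070.87 × 0.03 = $32.13
Paid family leave insurance: $1,150.24 × 0.004 = $4.60
Social Security tax: $1,150.24 × 0.056 = $64.41
Vision plan: $64.56
Total deductions = $79.37 + $7.50 + $227.56 + $32.13 + $4.60 + $64.41 + $64.56 = $480.13
Net pay = $1,150.24 − $480.13 = $670.11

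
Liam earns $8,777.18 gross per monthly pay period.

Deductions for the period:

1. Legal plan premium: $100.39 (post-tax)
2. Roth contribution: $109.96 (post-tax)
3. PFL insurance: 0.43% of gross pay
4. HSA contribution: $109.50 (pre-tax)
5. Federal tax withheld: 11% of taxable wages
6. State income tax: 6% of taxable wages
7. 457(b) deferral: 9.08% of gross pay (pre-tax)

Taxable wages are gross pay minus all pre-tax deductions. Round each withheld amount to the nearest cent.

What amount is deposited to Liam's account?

457(b) deferral: $8,777.18 × 0.0908 = $796.97
HSA contribution: $109.50
Pre-tax total = $796.97 + $109.50 = $906.47
Taxable wages = $8,777.18 − $906.47 = $7,870.71
State income tax: $7,870.71 × 0.06 = $472.24
Federal tax withheld: $7,870.71 × 0.11 = $865.78
PFL insurance: $8,777.18 × 0.0043 = $37.74
Roth contribution: $109.96
Legal plan premium: $100.39
Total deductions = $796.97 + $109.50 + $472.24 + $865.78 + $37.74 + $109.96 + $100.39 = $2,492.58
Net pay = $8,777.18 − $2,492.58 = $6,284.60

$6,284.60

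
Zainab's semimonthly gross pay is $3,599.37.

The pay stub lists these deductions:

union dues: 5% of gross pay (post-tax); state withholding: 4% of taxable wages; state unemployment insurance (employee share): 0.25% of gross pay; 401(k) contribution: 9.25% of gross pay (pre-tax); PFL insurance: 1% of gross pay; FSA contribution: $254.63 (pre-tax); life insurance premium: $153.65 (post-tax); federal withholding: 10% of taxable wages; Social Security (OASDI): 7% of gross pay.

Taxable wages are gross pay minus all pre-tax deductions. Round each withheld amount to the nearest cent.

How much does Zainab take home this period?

$1,959.58

401(k) contribution: $3,599.37 × 0.0925 = $332.94
FSA contribution: $254.63
Pre-tax total = $332.94 + $254.63 = $587.57
Taxable wages = $3,599.37 − $587.57 = $3,011.80
Federal withholding: $3,011.80 × 0.1 = $301.18
State withholding: $3,011.80 × 0.04 = $120.47
Social Security (OASDI): $3,599.37 × 0.07 = $251.96
State unemployment insurance (employee share): $3,599.37 × 0.0025 = $9.00
PFL insurance: $3,599.37 × 0.01 = $35.99
Life insurance premium: $153.65
Union dues: $3,599.37 × 0.05 = $179.97
Total deductions = $332.94 + $254.63 + $301.18 + $120.47 + $251.96 + $9.00 + $35.99 + $153.65 + $179.97 = $1,639.79
Net pay = $3,599.37 − $1,639.79 = $1,959.58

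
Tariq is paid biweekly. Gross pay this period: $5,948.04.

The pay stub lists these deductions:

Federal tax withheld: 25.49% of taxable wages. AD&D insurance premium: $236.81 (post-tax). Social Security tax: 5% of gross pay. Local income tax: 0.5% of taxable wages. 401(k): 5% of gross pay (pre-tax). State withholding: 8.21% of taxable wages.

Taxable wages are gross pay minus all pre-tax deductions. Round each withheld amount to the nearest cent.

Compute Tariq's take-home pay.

$3,183.91

401(k): $5,948.04 × 0.05 = $297.40
Taxable wages = $5,948.04 − $297.40 = $5,650.64
Federal tax withheld: $5,650.64 × 0.2549 = $1,440.35
State withholding: $5,650.64 × 0.0821 = $463.92
Local income tax: $5,650.64 × 0.005 = $28.25
Social Security tax: $5,948.04 × 0.05 = $297.40
AD&D insurance premium: $236.81
Total deductions = $297.40 + $1,440.35 + $463.92 + $28.25 + $297.40 + $236.81 = $2,764.13
Net pay = $5,948.04 − $2,764.13 = $3,183.91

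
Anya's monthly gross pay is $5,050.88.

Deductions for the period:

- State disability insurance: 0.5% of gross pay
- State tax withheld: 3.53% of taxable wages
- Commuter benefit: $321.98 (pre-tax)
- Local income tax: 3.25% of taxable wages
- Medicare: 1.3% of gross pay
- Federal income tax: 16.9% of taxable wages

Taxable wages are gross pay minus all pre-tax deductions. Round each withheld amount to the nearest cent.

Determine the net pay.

$3,518.19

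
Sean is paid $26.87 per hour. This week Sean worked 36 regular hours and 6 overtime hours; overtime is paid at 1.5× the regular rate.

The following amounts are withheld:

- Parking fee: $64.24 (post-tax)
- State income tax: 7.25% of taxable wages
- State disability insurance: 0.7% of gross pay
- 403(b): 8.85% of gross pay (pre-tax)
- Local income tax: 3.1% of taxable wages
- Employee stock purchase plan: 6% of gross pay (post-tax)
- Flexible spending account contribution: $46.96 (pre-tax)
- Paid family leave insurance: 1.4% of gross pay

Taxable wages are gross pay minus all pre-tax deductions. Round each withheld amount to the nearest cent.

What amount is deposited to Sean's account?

Regular pay: 36 × $26.87 = $967.32
Overtime pay: 6 × $26.87 × 1.5 = $241.83
Gross pay = $967.32 + $241.83 = $1209.15
Flexible spending account contribution: $46.96
403(b): $1209.15 × 0.0885 = $107.01
Pre-tax total = $46.96 + $107.01 = $153.97
Taxable wages = $1209.15 − $153.97 = $1055.18
Local income tax: $1055.18 × 0.031 = $32.71
State income tax: $1055.18 × 0.0725 = $76.50
State disability insurance: $1209.15 × 0.007 = $8.46
Paid family leave insurance: $1209.15 × 0.014 = $16.93
Parking fee: $64.24
Employee stock purchase plan: $1209.15 × 0.06 = $72.55
Total deductions = $46.96 + $107.01 + $32.71 + $76.50 + $8.46 + $16.93 + $64.24 + $72.55 = $425.36
Net pay = $1209.15 − $425.36 = $783.79

$783.79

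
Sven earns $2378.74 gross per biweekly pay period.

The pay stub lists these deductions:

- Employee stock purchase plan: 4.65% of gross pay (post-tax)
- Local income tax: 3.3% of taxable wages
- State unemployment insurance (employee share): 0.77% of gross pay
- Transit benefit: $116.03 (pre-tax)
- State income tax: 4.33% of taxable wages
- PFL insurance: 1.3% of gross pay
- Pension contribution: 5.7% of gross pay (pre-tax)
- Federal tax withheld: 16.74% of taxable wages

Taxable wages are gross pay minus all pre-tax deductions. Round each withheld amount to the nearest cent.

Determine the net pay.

$1448.90

Transit benefit: $116.03
Pension contribution: $2378.74 × 0.057 = $135.59
Pre-tax total = $116.03 + $135.59 = $251.62
Taxable wages = $2378.74 − $251.62 = $2127.12
Federal tax withheld: $2127.12 × 0.1674 = $356.08
State income tax: $2127.12 × 0.0433 = $92.10
Local income tax: $2127.12 × 0.033 = $70.19
State unemployment insurance (employee share): $2378.74 × 0.0077 = $18.32
PFL insurance: $2378.74 × 0.013 = $30.92
Employee stock purchase plan: $2378.74 × 0.0465 = $110.61
Total deductions = $116.03 + $135.59 + $356.08 + $92.10 + $70.19 + $18.32 + $30.92 + $110.61 = $929.84
Net pay = $2378.74 − $929.84 = $1448.90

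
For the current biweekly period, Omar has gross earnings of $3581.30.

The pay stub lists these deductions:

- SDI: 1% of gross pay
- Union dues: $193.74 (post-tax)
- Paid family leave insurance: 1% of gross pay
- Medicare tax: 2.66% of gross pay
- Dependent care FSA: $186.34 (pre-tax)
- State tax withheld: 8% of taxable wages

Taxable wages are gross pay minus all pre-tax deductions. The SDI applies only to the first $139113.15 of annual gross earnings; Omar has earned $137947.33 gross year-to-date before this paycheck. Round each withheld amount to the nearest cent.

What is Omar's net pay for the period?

$2786.89

Dependent care FSA: $186.34
Taxable wages = $3581.30 − $186.34 = $3394.96
State tax withheld: $3394.96 × 0.08 = $271.60
Paid family leave insurance: $3581.30 × 0.01 = $35.81
Medicare tax: $3581.30 × 0.0266 = $95.26
SDI: only $139113.15 − $137947.33 = $1165.82 of this check is subject → $1165.82 × 0.01 = $11.66
Union dues: $193.74
Total deductions = $186.34 + $271.60 + $35.81 + $95.26 + $11.66 + $193.74 = $794.41
Net pay = $3581.30 − $794.41 = $2786.89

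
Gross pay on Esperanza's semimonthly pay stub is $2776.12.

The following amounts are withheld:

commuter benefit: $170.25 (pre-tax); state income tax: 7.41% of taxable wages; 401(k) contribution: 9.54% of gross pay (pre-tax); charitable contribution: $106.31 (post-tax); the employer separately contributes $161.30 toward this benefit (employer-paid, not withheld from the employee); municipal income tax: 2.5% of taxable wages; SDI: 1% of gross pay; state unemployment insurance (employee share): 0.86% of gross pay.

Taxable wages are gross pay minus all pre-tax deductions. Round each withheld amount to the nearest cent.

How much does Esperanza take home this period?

Commuter benefit: $170.25
401(k) contribution: $2776.12 × 0.0954 = $264.84
Pre-tax total = $170.25 + $264.84 = $435.09
Taxable wages = $2776.12 − $435.09 = $2341.03
Municipal income tax: $2341.03 × 0.025 = $58.53
State income tax: $2341.03 × 0.0741 = $173.47
State unemployment insurance (employee share): $2776.12 × 0.0086 = $23.87
SDI: $2776.12 × 0.01 = $27.76
Charitable contribution: $106.31
(Employer's $161.30 toward charitable contribution is not withheld from the employee.)
Total deductions = $170.25 + $264.84 + $58.53 + $173.47 + $23.87 + $27.76 + $106.31 = $825.03
Net pay = $2776.12 − $825.03 = $1951.09

$1951.09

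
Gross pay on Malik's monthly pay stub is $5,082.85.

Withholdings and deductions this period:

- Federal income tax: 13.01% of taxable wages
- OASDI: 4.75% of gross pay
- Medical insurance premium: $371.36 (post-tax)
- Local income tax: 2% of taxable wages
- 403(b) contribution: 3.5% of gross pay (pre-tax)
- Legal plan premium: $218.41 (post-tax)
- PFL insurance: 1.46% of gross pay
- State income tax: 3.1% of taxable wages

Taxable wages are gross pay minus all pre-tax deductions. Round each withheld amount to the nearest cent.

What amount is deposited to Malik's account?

403(b) contribution: $5,082.85 × 0.035 = $177.90
Taxable wages = $5,082.85 − $177.90 = $4,904.95
Federal income tax: $4,904.95 × 0.1301 = $638.13
State income tax: $4,904.95 × 0.031 = $152.05
Local income tax: $4,904.95 × 0.02 = $98.10
OASDI: $5,082.85 × 0.0475 = $241.44
PFL insurance: $5,082.85 × 0.0146 = $74.21
Legal plan premium: $218.41
Medical insurance premium: $371.36
Total deductions = $177.90 + $638.13 + $152.05 + $98.10 + $241.44 + $74.21 + $218.41 + $371.36 = $1,971.60
Net pay = $5,082.85 − $1,971.60 = $3,111.25

$3,111.25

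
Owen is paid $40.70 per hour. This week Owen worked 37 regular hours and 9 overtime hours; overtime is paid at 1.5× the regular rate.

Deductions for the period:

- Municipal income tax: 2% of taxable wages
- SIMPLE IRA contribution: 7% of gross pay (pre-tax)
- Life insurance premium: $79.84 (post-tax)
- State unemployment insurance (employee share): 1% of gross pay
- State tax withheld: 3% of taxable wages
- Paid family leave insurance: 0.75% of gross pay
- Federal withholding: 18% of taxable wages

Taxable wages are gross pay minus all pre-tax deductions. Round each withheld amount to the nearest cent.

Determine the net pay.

$1,356.03

Regular pay: 37 × $40.70 = $1,505.90
Overtime pay: 9 × $40.70 × 1.5 = $549.45
Gross pay = $1,505.90 + $549.45 = $2,055.35
SIMPLE IRA contribution: $2,055.35 × 0.07 = $143.87
Taxable wages = $2,055.35 − $143.87 = $1,911.48
Federal withholding: $1,911.48 × 0.18 = $344.07
Municipal income tax: $1,911.48 × 0.02 = $38.23
State tax withheld: $1,911.48 × 0.03 = $57.34
State unemployment insurance (employee share): $2,055.35 × 0.01 = $20.55
Paid family leave insurance: $2,055.35 × 0.0075 = $15.42
Life insurance premium: $79.84
Total deductions = $143.87 + $344.07 + $38.23 + $57.34 + $20.55 + $15.42 + $79.84 = $699.32
Net pay = $2,055.35 − $699.32 = $1,356.03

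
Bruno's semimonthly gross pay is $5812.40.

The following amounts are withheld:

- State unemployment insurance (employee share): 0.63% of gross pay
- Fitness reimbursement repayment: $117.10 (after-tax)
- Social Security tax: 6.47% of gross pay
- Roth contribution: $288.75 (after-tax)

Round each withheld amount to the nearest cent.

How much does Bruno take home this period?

$4993.87

Social Security tax: $5812.40 × 0.0647 = $376.06
State unemployment insurance (employee share): $5812.40 × 0.0063 = $36.62
Fitness reimbursement repayment: $117.10
Roth contribution: $288.75
Total deductions = $376.06 + $36.62 + $117.10 + $288.75 = $818.53
Net pay = $5812.40 − $818.53 = $4993.87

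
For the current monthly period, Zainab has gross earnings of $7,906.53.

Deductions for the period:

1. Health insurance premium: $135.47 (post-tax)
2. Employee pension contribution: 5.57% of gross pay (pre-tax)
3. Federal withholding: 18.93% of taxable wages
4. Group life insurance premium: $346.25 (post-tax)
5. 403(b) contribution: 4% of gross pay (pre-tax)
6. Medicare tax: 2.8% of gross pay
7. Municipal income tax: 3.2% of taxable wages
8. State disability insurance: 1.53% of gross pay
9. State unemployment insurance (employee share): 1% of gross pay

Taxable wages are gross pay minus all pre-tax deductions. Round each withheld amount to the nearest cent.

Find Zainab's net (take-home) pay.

$4,664.47

Employee pension contribution: $7,906.53 × 0.0557 = $440.39
403(b) contribution: $7,906.53 × 0.04 = $316.26
Pre-tax total = $440.39 + $316.26 = $756.65
Taxable wages = $7,906.53 − $756.65 = $7,149.88
Federal withholding: $7,149.88 × 0.1893 = $1,353.47
Municipal income tax: $7,149.88 × 0.032 = $228.80
State disability insurance: $7,906.53 × 0.0153 = $120.97
State unemployment insurance (employee share): $7,906.53 × 0.01 = $79.07
Medicare tax: $7,906.53 × 0.028 = $221.38
Group life insurance premium: $346.25
Health insurance premium: $135.47
Total deductions = $440.39 + $316.26 + $1,353.47 + $228.80 + $120.97 + $79.07 + $221.38 + $346.25 + $135.47 = $3,242.06
Net pay = $7,906.53 − $3,242.06 = $4,664.47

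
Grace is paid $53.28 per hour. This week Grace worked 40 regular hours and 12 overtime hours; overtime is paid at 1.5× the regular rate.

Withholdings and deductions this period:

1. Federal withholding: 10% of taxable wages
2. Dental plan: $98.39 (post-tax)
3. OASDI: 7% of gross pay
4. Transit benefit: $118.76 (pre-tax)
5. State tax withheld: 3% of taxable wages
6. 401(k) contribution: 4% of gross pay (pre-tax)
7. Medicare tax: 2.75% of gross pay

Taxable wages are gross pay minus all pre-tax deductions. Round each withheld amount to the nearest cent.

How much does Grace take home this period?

$2077.95

Regular pay: 40 × $53.28 = $2131.20
Overtime pay: 12 × $53.28 × 1.5 = $959.04
Gross pay = $2131.20 + $959.04 = $3090.24
401(k) contribution: $3090.24 × 0.04 = $123.61
Transit benefit: $118.76
Pre-tax total = $123.61 + $118.76 = $242.37
Taxable wages = $3090.24 − $242.37 = $2847.87
Federal withholding: $2847.87 × 0.1 = $284.79
State tax withheld: $2847.87 × 0.03 = $85.44
Medicare tax: $3090.24 × 0.0275 = $84.98
OASDI: $3090.24 × 0.07 = $216.32
Dental plan: $98.39
Total deductions = $123.61 + $118.76 + $284.79 + $85.44 + $84.98 + $216.32 + $98.39 = $1012.29
Net pay = $3090.24 − $1012.29 = $2077.95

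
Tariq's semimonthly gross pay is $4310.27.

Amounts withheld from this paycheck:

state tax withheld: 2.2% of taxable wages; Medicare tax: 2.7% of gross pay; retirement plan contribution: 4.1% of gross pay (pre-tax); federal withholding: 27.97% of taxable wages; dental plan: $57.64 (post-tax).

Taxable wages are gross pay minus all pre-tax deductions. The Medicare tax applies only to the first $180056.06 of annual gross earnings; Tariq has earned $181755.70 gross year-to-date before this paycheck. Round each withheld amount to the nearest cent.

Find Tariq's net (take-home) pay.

$2828.82

Retirement plan contribution: $4310.27 × 0.041 = $176.72
Taxable wages = $4310.27 − $176.72 = $4133.55
Federal withholding: $4133.55 × 0.2797 = $1156.15
State tax withheld: $4133.55 × 0.022 = $90.94
Medicare tax: annual cap $180056.06 already reached (YTD $181755.70), so $0.00
Dental plan: $57.64
Total deductions = $176.72 + $1156.15 + $90.94 + $0.00 + $57.64 = $1481.45
Net pay = $4310.27 − $1481.45 = $2828.82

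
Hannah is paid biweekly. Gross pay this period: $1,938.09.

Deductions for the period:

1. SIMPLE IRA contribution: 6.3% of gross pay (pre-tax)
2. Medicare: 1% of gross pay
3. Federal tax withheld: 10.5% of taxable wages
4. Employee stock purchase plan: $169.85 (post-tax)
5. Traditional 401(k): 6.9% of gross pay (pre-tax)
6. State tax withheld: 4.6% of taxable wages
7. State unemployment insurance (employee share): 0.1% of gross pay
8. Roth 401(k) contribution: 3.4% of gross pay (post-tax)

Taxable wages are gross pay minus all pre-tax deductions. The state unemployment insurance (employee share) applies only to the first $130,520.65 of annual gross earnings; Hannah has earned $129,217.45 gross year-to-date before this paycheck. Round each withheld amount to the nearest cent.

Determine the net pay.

$1,171.81

Traditional 401(k): $1,938.09 × 0.069 = $133.73
SIMPLE IRA contribution: $1,938.09 × 0.063 = $122.10
Pre-tax total = $133.73 + $122.10 = $255.83
Taxable wages = $1,938.09 − $255.83 = $1,682.26
Federal tax withheld: $1,682.26 × 0.105 = $176.64
State tax withheld: $1,682.26 × 0.046 = $77.38
State unemployment insurance (employee share): only $130,520.65 − $129,217.45 = $1,303.20 of this check is subject → $1,303.20 × 0.001 = $1.30
Medicare: $1,938.09 × 0.01 = $19.38
Employee stock purchase plan: $169.85
Roth 401(k) contribution: $1,938.09 × 0.034 = $65.90
Total deductions = $133.73 + $122.10 + $176.64 + $77.38 + $1.30 + $19.38 + $169.85 + $65.90 = $766.28
Net pay = $1,938.09 − $766.28 = $1,171.81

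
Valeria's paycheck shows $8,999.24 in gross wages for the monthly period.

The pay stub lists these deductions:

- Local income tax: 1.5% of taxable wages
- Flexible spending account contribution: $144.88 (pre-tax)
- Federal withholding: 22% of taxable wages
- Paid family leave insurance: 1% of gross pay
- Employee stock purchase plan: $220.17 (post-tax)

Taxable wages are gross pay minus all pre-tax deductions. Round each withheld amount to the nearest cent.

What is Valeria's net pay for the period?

Flexible spending account contribution: $144.88
Taxable wages = $8,999.24 − $144.88 = $8,854.36
Local income tax: $8,854.36 × 0.015 = $132.82
Federal withholding: $8,854.36 × 0.22 = $1,947.96
Paid family leave insurance: $8,999.24 × 0.01 = $89.99
Employee stock purchase plan: $220.17
Total deductions = $144.88 + $132.82 + $1,947.96 + $89.99 + $220.17 = $2,535.82
Net pay = $8,999.24 − $2,535.82 = $6,463.42

$6,463.42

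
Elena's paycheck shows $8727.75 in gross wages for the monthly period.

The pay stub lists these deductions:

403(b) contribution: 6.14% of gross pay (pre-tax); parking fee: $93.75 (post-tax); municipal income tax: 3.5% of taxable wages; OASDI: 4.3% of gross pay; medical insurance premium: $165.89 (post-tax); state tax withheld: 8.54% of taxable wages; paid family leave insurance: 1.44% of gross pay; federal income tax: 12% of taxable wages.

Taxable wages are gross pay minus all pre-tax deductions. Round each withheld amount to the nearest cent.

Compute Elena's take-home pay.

403(b) contribution: $8727.75 × 0.0614 = $535.88
Taxable wages = $8727.75 − $535.88 = $8191.87
Municipal income tax: $8191.87 × 0.035 = $286.72
Federal income tax: $8191.87 × 0.12 = $983.02
State tax withheld: $8191.87 × 0.0854 = $699.59
Paid family leave insurance: $8727.75 × 0.0144 = $125.68
OASDI: $8727.75 × 0.043 = $375.29
Medical insurance premium: $165.89
Parking fee: $93.75
Total deductions = $535.88 + $286.72 + $983.02 + $699.59 + $125.68 + $375.29 + $165.89 + $93.75 = $3265.82
Net pay = $8727.75 − $3265.82 = $5461.93

$5461.93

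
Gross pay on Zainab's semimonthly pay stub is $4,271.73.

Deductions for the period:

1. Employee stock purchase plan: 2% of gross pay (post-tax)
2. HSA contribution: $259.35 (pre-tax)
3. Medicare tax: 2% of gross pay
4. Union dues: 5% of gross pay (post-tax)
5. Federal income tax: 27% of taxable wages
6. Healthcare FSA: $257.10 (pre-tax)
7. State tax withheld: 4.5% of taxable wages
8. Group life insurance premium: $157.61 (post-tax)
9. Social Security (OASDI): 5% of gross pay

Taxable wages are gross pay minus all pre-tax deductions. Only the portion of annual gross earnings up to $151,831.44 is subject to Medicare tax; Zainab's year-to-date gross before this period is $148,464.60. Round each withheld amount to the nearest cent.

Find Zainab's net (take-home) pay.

$1,834.80

HSA contribution: $259.35
Healthcare FSA: $257.10
Pre-tax total = $259.35 + $257.10 = $516.45
Taxable wages = $4,271.73 − $516.45 = $3,755.28
State tax withheld: $3,755.28 × 0.045 = $168.99
Federal income tax: $3,755.28 × 0.27 = $1,013.93
Social Security (OASDI): $4,271.73 × 0.05 = $213.59
Medicare tax: only $151,831.44 − $148,464.60 = $3,366.84 of this check is subject → $3,366.84 × 0.02 = $67.34
Employee stock purchase plan: $4,271.73 × 0.02 = $85.43
Group life insurance premium: $157.61
Union dues: $4,271.73 × 0.05 = $213.59
Total deductions = $259.35 + $257.10 + $168.99 + $1,013.93 + $213.59 + $67.34 + $85.43 + $157.61 + $213.59 = $2,436.93
Net pay = $4,271.73 − $2,436.93 = $1,834.80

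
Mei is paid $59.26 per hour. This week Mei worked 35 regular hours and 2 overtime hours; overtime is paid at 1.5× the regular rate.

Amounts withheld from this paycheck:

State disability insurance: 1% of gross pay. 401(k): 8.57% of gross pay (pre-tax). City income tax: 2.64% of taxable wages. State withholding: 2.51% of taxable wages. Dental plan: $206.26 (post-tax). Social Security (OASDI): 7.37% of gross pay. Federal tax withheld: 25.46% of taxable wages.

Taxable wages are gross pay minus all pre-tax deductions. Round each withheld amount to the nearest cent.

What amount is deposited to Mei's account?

$1,033.93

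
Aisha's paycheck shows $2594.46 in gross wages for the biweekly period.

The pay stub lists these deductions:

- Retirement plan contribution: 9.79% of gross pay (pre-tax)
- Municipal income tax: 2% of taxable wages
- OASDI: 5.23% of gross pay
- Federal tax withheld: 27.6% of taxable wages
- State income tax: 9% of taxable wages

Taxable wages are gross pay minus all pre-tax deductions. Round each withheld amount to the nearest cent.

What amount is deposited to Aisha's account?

Retirement plan contribution: $2594.46 × 0.0979 = $254.00
Taxable wages = $2594.46 − $254.00 = $2340.46
Federal tax withheld: $2340.46 × 0.276 = $645.97
State income tax: $2340.46 × 0.09 = $210.64
Municipal income tax: $2340.46 × 0.02 = $46.81
OASDI: $2594.46 × 0.0523 = $135.69
Total deductions = $254.00 + $645.97 + $210.64 + $46.81 + $135.69 = $1293.11
Net pay = $2594.46 − $1293.11 = $1301.35

$1301.35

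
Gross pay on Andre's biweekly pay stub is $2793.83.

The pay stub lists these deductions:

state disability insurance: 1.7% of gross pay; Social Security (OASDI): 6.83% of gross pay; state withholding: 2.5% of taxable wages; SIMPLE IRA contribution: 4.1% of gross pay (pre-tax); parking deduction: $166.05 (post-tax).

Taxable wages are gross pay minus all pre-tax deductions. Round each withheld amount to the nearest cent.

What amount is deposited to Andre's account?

$2207.93

SIMPLE IRA contribution: $2793.83 × 0.041 = $114.55
Taxable wages = $2793.83 − $114.55 = $2679.28
State withholding: $2679.28 × 0.025 = $66.98
Social Security (OASDI): $2793.83 × 0.0683 = $190.82
State disability insurance: $2793.83 × 0.017 = $47.50
Parking deduction: $166.05
Total deductions = $114.55 + $66.98 + $190.82 + $47.50 + $166.05 = $585.90
Net pay = $2793.83 − $585.90 = $2207.93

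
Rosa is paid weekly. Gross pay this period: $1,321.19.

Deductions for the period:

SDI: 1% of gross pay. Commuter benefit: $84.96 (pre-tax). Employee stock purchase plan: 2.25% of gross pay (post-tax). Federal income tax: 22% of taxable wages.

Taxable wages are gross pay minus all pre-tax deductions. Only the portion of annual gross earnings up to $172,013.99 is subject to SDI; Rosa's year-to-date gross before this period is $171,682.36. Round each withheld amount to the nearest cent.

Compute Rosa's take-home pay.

$931.21

Commuter benefit: $84.96
Taxable wages = $1,321.19 − $84.96 = $1,236.23
Federal income tax: $1,236.23 × 0.22 = $271.97
SDI: only $172,013.99 − $171,682.36 = $331.63 of this check is subject → $331.63 × 0.01 = $3.32
Employee stock purchase plan: $1,321.19 × 0.0225 = $29.73
Total deductions = $84.96 + $271.97 + $3.32 + $29.73 = $389.98
Net pay = $1,321.19 − $389.98 = $931.21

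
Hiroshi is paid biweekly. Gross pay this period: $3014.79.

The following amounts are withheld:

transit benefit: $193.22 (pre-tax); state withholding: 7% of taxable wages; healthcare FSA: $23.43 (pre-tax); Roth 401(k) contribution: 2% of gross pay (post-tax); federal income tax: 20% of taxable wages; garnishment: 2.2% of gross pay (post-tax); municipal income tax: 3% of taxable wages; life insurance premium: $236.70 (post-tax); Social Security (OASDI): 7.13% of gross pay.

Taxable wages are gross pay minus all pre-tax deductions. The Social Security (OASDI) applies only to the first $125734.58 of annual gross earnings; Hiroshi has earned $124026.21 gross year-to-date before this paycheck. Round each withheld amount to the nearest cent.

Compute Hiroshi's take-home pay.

$1473.56

Transit benefit: $193.22
Healthcare FSA: $23.43
Pre-tax total = $193.22 + $23.43 = $216.65
Taxable wages = $3014.79 − $216.65 = $2798.14
Federal income tax: $2798.14 × 0.2 = $559.63
Municipal income tax: $2798.14 × 0.03 = $83.94
State withholding: $2798.14 × 0.07 = $195.87
Social Security (OASDI): only $125734.58 − $124026.21 = $1708.37 of this check is subject → $1708.37 × 0.0713 = $121.81
Life insurance premium: $236.70
Roth 401(k) contribution: $3014.79 × 0.02 = $60.30
Garnishment: $3014.79 × 0.022 = $66.33
Total deductions = $193.22 + $23.43 + $559.63 + $83.94 + $195.87 + $121.81 + $236.70 + $60.30 + $66.33 = $1541.23
Net pay = $3014.79 − $1541.23 = $1473.56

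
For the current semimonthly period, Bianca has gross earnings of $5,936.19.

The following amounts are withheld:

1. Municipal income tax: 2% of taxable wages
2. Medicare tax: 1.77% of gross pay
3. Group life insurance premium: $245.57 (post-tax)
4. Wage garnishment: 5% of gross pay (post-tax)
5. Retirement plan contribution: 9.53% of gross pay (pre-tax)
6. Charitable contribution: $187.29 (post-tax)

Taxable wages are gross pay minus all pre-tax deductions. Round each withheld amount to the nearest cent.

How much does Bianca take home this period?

$4,428.32

Retirement plan contribution: $5,936.19 × 0.0953 = $565.72
Taxable wages = $5,936.19 − $565.72 = $5,370.47
Municipal income tax: $5,370.47 × 0.02 = $107.41
Medicare tax: $5,936.19 × 0.0177 = $105.07
Charitable contribution: $187.29
Wage garnishment: $5,936.19 × 0.05 = $296.81
Group life insurance premium: $245.57
Total deductions = $565.72 + $107.41 + $105.07 + $187.29 + $296.81 + $245.57 = $1,507.87
Net pay = $5,936.19 − $1,507.87 = $4,428.32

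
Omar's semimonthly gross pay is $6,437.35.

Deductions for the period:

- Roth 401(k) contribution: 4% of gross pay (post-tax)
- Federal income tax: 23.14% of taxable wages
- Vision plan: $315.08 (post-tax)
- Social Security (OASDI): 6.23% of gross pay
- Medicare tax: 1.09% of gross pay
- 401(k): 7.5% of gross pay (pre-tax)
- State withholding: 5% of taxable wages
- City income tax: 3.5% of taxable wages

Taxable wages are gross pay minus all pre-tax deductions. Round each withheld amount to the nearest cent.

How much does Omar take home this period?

401(k): $6,437.35 × 0.075 = $482.80
Taxable wages = $6,437.35 − $482.80 = $5,954.55
City income tax: $5,954.55 × 0.035 = $208.41
State withholding: $5,954.55 × 0.05 = $297.73
Federal income tax: $5,954.55 × 0.2314 = $1,377.88
Social Security (OASDI): $6,437.35 × 0.0623 = $401.05
Medicare tax: $6,437.35 × 0.0109 = $70.17
Roth 401(k) contribution: $6,437.35 × 0.04 = $257.49
Vision plan: $315.08
Total deductions = $482.80 + $208.41 + $297.73 + $1,377.88 + $401.05 + $70.17 + $257.49 + $315.08 = $3,410.61
Net pay = $6,437.35 − $3,410.61 = $3,026.74

$3,026.74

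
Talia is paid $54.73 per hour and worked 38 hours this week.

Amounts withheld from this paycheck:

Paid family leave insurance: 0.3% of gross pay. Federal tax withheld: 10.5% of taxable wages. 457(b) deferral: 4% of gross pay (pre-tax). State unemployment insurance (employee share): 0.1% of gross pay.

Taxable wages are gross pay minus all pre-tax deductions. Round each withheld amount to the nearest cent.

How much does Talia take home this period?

Gross pay: 38 × $54.73 = $2,079.74
457(b) deferral: $2,079.74 × 0.04 = $83.19
Taxable wages = $2,079.74 − $83.19 = $1,996.55
Federal tax withheld: $1,996.55 × 0.105 = $209.64
State unemployment insurance (employee share): $2,079.74 × 0.001 = $2.08
Paid family leave insurance: $2,079.74 × 0.003 = $6.24
Total deductions = $83.19 + $209.64 + $2.08 + $6.24 = $301.15
Net pay = $2,079.74 − $301.15 = $1,778.59

$1,778.59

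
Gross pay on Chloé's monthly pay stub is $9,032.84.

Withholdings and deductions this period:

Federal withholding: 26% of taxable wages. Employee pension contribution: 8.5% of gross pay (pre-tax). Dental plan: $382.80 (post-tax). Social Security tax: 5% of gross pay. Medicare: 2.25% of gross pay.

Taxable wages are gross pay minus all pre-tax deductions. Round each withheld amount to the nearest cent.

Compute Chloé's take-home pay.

$5,078.46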